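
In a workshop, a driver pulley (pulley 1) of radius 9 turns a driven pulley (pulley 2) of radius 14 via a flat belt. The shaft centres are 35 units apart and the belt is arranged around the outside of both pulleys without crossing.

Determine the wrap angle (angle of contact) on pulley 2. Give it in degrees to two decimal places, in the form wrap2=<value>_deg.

open belt: β = asin((r2−r1)/C) = asin(5/35) = 8.2132°
wrap1 = π − 2β = 163.5736°
wrap2 = π + 2β = 196.4264°

wrap2=196.43_deg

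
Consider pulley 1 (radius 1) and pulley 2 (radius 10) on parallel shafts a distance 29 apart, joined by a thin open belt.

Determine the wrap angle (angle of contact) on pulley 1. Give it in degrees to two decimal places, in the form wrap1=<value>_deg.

wrap1=143.84_deg

open belt: β = asin((r2−r1)/C) = asin(9/29) = 18.0800°
wrap1 = π − 2β = 143.8400°
wrap2 = π + 2β = 216.1600°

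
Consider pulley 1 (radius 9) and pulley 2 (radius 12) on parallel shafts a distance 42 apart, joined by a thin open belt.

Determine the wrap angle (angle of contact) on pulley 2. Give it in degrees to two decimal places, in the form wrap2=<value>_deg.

wrap2=188.19_deg

open belt: β = asin((r2−r1)/C) = asin(3/42) = 4.0960°
wrap1 = π − 2β = 171.8079°
wrap2 = π + 2β = 188.1921°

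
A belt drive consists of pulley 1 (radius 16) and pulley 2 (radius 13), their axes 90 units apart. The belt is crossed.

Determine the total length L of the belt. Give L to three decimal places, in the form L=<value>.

crossed belt: β = asin((r1+r2)/C) = asin(29/90) = 18.7974°
wrap1 = wrap2 = π + 2β = 217.5947°
tangent length = C·cosβ = 85.1998
L = (r1+r2)·wrap + 2·C·cosβ = 29·3.7977 + 2·85.1998 = 280.5341

L=280.534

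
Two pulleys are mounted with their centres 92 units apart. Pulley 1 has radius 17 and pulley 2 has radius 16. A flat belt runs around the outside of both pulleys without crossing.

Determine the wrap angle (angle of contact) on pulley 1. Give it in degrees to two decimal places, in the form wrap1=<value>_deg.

wrap1=181.25_deg

open belt: β = asin((r2−r1)/C) = asin(-1/92) = -0.6228°
wrap1 = π − 2β = 181.2456°
wrap2 = π + 2β = 178.7544°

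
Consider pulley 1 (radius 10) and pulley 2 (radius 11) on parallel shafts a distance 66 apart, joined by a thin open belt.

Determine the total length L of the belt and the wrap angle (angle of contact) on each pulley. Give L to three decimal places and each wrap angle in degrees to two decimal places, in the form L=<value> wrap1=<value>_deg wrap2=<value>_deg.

open belt: β = asin((r2−r1)/C) = asin(1/66) = 0.8682°
wrap1 = π − 2β = 178.2637°
wrap2 = π + 2β = 181.7363°
tangent length = C·cosβ = 65.9924
L = r1·wrap1 + r2·wrap2 + 2·C·cosβ = 10·3.1113 + 11·3.1719 + 2·65.9924 = 197.9886

L=197.989 wrap1=178.26_deg wrap2=181.74_deg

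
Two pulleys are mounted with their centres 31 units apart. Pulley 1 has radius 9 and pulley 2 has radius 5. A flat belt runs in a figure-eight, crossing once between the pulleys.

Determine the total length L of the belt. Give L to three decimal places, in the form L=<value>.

L=112.420

crossed belt: β = asin((r1+r2)/C) = asin(14/31) = 26.8472°
wrap1 = wrap2 = π + 2β = 233.6944°
tangent length = C·cosβ = 27.6586
L = (r1+r2)·wrap + 2·C·cosβ = 14·4.0787 + 2·27.6586 = 112.4196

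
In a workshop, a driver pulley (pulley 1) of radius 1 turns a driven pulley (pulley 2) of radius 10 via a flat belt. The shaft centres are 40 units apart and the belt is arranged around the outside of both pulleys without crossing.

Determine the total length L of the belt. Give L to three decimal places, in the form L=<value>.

L=116.591

open belt: β = asin((r2−r1)/C) = asin(9/40) = 13.0029°
wrap1 = π − 2β = 153.9942°
wrap2 = π + 2β = 206.0058°
tangent length = C·cosβ = 38.9744
L = r1·wrap1 + r2·wrap2 + 2·C·cosβ = 1·2.6877 + 10·3.5955 + 2·38.9744 = 116.5912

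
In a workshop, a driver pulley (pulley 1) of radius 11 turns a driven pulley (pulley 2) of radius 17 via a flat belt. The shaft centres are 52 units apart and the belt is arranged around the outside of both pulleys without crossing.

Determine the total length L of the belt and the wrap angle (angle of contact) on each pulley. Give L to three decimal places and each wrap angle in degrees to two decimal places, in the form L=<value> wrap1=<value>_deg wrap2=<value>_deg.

L=192.658 wrap1=166.75_deg wrap2=193.25_deg

open belt: β = asin((r2−r1)/C) = asin(6/52) = 6.6258°
wrap1 = π − 2β = 166.7484°
wrap2 = π + 2β = 193.2516°
tangent length = C·cosβ = 51.6527
L = r1·wrap1 + r2·wrap2 + 2·C·cosβ = 11·2.9103 + 17·3.3729 + 2·51.6527 = 192.6577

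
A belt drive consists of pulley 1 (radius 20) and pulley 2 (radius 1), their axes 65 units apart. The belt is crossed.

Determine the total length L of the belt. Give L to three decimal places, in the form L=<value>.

crossed belt: β = asin((r1+r2)/C) = asin(21/65) = 18.8491°
wrap1 = wrap2 = π + 2β = 217.6982°
tangent length = C·cosβ = 61.5142
L = (r1+r2)·wrap + 2·C·cosβ = 21·3.7996 + 2·61.5142 = 202.8190

L=202.819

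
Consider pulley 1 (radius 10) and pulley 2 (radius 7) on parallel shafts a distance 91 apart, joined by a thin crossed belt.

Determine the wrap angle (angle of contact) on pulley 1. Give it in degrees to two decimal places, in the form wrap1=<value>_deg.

wrap1=201.53_deg

crossed belt: β = asin((r1+r2)/C) = asin(17/91) = 10.7669°
wrap1 = wrap2 = π + 2β = 201.5337°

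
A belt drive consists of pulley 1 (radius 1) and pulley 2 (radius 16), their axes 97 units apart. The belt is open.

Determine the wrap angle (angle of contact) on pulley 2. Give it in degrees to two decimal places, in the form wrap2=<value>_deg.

wrap2=197.79_deg

open belt: β = asin((r2−r1)/C) = asin(15/97) = 8.8959°
wrap1 = π − 2β = 162.2083°
wrap2 = π + 2β = 197.7917°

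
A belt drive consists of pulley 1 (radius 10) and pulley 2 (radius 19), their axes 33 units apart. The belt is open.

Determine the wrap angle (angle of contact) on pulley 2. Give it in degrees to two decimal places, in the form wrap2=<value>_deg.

wrap2=211.65_deg

open belt: β = asin((r2−r1)/C) = asin(9/33) = 15.8266°
wrap1 = π − 2β = 148.3468°
wrap2 = π + 2β = 211.6532°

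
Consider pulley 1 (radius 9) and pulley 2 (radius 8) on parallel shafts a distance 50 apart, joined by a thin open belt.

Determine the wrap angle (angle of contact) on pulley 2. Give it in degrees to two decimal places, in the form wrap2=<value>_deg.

wrap2=177.71_deg

open belt: β = asin((r2−r1)/C) = asin(-1/50) = -1.1460°
wrap1 = π − 2β = 182.2920°
wrap2 = π + 2β = 177.7080°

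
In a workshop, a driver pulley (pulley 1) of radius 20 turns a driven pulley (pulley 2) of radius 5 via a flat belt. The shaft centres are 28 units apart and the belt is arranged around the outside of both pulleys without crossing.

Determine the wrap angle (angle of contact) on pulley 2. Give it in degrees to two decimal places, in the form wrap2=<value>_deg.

open belt: β = asin((r2−r1)/C) = asin(-15/28) = -32.3924°
wrap1 = π − 2β = 244.7847°
wrap2 = π + 2β = 115.2153°

wrap2=115.22_deg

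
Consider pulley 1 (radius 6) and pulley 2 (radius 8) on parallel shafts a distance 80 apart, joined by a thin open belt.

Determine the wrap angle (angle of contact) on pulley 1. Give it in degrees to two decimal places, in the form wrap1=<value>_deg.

wrap1=177.13_deg

open belt: β = asin((r2−r1)/C) = asin(2/80) = 1.4325°
wrap1 = π − 2β = 177.1349°
wrap2 = π + 2β = 182.8651°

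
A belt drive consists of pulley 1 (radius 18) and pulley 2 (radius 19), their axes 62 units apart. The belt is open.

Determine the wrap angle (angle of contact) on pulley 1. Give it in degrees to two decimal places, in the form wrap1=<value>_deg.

wrap1=178.15_deg

open belt: β = asin((r2−r1)/C) = asin(1/62) = 0.9242°
wrap1 = π − 2β = 178.1517°
wrap2 = π + 2β = 181.8483°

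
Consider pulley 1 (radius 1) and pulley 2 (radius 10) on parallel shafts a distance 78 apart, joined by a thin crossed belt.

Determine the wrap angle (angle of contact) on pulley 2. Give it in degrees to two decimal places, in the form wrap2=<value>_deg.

wrap2=196.21_deg

crossed belt: β = asin((r1+r2)/C) = asin(11/78) = 8.1072°
wrap1 = wrap2 = π + 2β = 196.2144°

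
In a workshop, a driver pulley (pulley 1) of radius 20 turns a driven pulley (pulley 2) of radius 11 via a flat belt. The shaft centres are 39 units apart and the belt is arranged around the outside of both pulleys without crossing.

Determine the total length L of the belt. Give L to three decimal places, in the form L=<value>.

open belt: β = asin((r2−r1)/C) = asin(-9/39) = -13.3424°
wrap1 = π − 2β = 206.6847°
wrap2 = π + 2β = 153.3153°
tangent length = C·cosβ = 37.9473
L = r1·wrap1 + r2·wrap2 + 2·C·cosβ = 20·3.6073 + 11·2.6759 + 2·37.9473 = 177.4757

L=177.476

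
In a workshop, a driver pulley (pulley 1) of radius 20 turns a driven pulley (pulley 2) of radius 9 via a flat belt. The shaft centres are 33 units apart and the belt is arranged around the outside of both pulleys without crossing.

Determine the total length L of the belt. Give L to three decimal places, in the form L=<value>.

open belt: β = asin((r2−r1)/C) = asin(-11/33) = -19.4712°
wrap1 = π − 2β = 218.9424°
wrap2 = π + 2β = 141.0576°
tangent length = C·cosβ = 31.1127
L = r1·wrap1 + r2·wrap2 + 2·C·cosβ = 20·3.8213 + 9·2.4619 + 2·31.1127 = 160.8080

L=160.808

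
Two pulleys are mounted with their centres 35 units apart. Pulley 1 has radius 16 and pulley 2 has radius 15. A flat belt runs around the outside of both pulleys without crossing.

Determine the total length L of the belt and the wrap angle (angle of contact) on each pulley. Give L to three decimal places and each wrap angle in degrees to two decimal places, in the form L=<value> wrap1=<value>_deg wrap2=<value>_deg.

open belt: β = asin((r2−r1)/C) = asin(-1/35) = -1.6372°
wrap1 = π − 2β = 183.2745°
wrap2 = π + 2β = 176.7255°
tangent length = C·cosβ = 34.9857
L = r1·wrap1 + r2·wrap2 + 2·C·cosβ = 16·3.1987 + 15·3.0844 + 2·34.9857 = 167.4179

L=167.418 wrap1=183.27_deg wrap2=176.73_deg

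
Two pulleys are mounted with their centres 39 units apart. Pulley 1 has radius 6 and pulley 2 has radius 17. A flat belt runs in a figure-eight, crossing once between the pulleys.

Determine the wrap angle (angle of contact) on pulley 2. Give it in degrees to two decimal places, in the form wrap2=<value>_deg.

wrap2=252.28_deg

crossed belt: β = asin((r1+r2)/C) = asin(23/39) = 36.1388°
wrap1 = wrap2 = π + 2β = 252.2776°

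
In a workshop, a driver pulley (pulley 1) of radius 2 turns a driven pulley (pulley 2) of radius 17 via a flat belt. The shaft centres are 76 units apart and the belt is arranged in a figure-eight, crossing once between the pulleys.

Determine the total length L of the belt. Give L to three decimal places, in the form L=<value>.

crossed belt: β = asin((r1+r2)/C) = asin(19/76) = 14.4775°
wrap1 = wrap2 = π + 2β = 208.9550°
tangent length = C·cosβ = 73.5867
L = (r1+r2)·wrap + 2·C·cosβ = 19·3.6470 + 2·73.5867 = 216.4655

L=216.465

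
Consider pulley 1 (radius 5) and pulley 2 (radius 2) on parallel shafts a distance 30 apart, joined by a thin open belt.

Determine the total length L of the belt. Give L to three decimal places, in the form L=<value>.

open belt: β = asin((r2−r1)/C) = asin(-3/30) = -5.7392°
wrap1 = π − 2β = 191.4783°
wrap2 = π + 2β = 168.5217°
tangent length = C·cosβ = 29.8496
L = r1·wrap1 + r2·wrap2 + 2·C·cosβ = 5·3.3419 + 2·2.9413 + 2·29.8496 = 82.2914

L=82.291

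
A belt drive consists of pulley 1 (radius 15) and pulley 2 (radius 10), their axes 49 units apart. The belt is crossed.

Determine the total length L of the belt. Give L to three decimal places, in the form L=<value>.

L=189.596

crossed belt: β = asin((r1+r2)/C) = asin(25/49) = 30.6774°
wrap1 = wrap2 = π + 2β = 241.3548°
tangent length = C·cosβ = 42.1426
L = (r1+r2)·wrap + 2·C·cosβ = 25·4.2124 + 2·42.1426 = 189.5961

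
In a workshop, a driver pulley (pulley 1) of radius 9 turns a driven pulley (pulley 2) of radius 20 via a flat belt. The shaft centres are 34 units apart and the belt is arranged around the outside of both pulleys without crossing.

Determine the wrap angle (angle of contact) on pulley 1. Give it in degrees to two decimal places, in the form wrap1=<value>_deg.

wrap1=142.25_deg

open belt: β = asin((r2−r1)/C) = asin(11/34) = 18.8765°
wrap1 = π − 2β = 142.2470°
wrap2 = π + 2β = 217.7530°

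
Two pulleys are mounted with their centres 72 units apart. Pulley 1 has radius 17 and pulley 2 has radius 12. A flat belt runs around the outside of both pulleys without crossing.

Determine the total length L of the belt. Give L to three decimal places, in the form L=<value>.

open belt: β = asin((r2−r1)/C) = asin(-5/72) = -3.9821°
wrap1 = π − 2β = 187.9642°
wrap2 = π + 2β = 172.0358°
tangent length = C·cosβ = 71.8262
L = r1·wrap1 + r2·wrap2 + 2·C·cosβ = 17·3.2806 + 12·3.0026 + 2·71.8262 = 235.4535

L=235.454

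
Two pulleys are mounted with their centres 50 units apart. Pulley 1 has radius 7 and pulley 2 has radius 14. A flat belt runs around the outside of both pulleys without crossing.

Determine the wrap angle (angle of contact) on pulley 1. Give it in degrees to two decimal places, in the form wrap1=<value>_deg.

wrap1=163.90_deg

open belt: β = asin((r2−r1)/C) = asin(7/50) = 8.0478°
wrap1 = π − 2β = 163.9043°
wrap2 = π + 2β = 196.0957°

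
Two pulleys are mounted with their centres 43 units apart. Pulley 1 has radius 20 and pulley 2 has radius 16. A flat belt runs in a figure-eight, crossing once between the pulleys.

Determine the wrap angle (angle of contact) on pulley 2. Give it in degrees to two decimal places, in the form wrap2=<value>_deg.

wrap2=293.69_deg

crossed belt: β = asin((r1+r2)/C) = asin(36/43) = 56.8466°
wrap1 = wrap2 = π + 2β = 293.6932°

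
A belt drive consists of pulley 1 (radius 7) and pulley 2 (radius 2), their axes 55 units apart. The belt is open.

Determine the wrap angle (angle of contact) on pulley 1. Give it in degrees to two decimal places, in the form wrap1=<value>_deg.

wrap1=190.43_deg

open belt: β = asin((r2−r1)/C) = asin(-5/55) = -5.2159°
wrap1 = π − 2β = 190.4318°
wrap2 = π + 2β = 169.5682°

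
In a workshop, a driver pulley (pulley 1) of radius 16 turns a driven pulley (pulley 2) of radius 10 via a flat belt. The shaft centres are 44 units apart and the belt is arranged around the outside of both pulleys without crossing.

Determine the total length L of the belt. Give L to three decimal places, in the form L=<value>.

L=170.501

open belt: β = asin((r2−r1)/C) = asin(-6/44) = -7.8375°
wrap1 = π − 2β = 195.6750°
wrap2 = π + 2β = 164.3250°
tangent length = C·cosβ = 43.5890
L = r1·wrap1 + r2·wrap2 + 2·C·cosβ = 16·3.4152 + 10·2.8680 + 2·43.5890 = 170.5009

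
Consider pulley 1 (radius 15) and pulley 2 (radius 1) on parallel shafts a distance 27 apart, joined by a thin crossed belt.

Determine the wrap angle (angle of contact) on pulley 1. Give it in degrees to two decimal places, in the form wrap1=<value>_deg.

crossed belt: β = asin((r1+r2)/C) = asin(16/27) = 36.3412°
wrap1 = wrap2 = π + 2β = 252.6824°

wrap1=252.68_deg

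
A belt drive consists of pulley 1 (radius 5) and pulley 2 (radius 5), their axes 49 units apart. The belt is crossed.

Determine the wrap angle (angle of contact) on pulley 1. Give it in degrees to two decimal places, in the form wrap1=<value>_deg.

crossed belt: β = asin((r1+r2)/C) = asin(10/49) = 11.7757°
wrap1 = wrap2 = π + 2β = 203.5515°

wrap1=203.55_deg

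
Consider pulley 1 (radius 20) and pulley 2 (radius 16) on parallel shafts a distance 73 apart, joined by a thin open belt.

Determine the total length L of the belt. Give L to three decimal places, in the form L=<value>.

L=259.317

open belt: β = asin((r2−r1)/C) = asin(-4/73) = -3.1411°
wrap1 = π − 2β = 186.2821°
wrap2 = π + 2β = 173.7179°
tangent length = C·cosβ = 72.8903
L = r1·wrap1 + r2·wrap2 + 2·C·cosβ = 20·3.2512 + 16·3.0319 + 2·72.8903 = 259.3166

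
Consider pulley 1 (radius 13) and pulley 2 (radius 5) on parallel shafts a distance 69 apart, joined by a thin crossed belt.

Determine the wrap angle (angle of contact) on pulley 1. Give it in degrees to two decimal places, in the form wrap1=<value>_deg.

crossed belt: β = asin((r1+r2)/C) = asin(18/69) = 15.1217°
wrap1 = wrap2 = π + 2β = 210.2433°

wrap1=210.24_deg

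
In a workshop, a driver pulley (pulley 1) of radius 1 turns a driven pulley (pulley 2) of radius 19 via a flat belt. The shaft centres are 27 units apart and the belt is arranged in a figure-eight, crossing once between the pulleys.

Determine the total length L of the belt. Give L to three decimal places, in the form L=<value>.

crossed belt: β = asin((r1+r2)/C) = asin(20/27) = 47.7946°
wrap1 = wrap2 = π + 2β = 275.5891°
tangent length = C·cosβ = 18.1384
L = (r1+r2)·wrap + 2·C·cosβ = 20·4.8099 + 2·18.1384 = 132.4755

L=132.475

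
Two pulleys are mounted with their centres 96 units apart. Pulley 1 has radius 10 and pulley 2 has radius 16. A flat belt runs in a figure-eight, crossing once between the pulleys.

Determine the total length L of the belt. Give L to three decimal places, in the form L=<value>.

crossed belt: β = asin((r1+r2)/C) = asin(26/96) = 15.7139°
wrap1 = wrap2 = π + 2β = 211.4277°
tangent length = C·cosβ = 92.4121
L = (r1+r2)·wrap + 2·C·cosβ = 26·3.6901 + 2·92.4121 = 280.7671

L=280.767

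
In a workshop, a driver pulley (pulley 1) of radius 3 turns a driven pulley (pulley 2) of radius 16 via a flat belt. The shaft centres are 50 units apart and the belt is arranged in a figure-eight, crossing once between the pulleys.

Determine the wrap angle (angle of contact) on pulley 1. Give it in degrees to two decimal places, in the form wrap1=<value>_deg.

wrap1=224.67_deg

crossed belt: β = asin((r1+r2)/C) = asin(19/50) = 22.3337°
wrap1 = wrap2 = π + 2β = 224.6674°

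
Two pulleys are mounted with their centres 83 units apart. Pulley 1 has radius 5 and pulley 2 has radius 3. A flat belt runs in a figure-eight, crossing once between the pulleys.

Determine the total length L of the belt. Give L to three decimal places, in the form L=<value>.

L=191.904

crossed belt: β = asin((r1+r2)/C) = asin(8/83) = 5.5311°
wrap1 = wrap2 = π + 2β = 191.0621°
tangent length = C·cosβ = 82.6136
L = (r1+r2)·wrap + 2·C·cosβ = 8·3.3347 + 2·82.6136 = 191.9044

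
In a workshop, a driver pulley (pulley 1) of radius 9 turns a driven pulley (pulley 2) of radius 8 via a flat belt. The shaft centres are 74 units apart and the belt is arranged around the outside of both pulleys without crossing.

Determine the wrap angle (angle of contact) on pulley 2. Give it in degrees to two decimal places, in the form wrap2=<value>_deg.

wrap2=178.45_deg

open belt: β = asin((r2−r1)/C) = asin(-1/74) = -0.7743°
wrap1 = π − 2β = 181.5486°
wrap2 = π + 2β = 178.4514°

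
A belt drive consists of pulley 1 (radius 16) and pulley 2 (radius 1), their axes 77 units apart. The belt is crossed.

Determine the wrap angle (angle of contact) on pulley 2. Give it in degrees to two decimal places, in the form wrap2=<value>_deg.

wrap2=205.51_deg

crossed belt: β = asin((r1+r2)/C) = asin(17/77) = 12.7548°
wrap1 = wrap2 = π + 2β = 205.5096°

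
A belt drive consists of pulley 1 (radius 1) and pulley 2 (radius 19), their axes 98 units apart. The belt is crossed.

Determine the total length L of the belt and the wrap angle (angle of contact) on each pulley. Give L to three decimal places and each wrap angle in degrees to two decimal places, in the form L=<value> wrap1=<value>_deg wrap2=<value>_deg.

crossed belt: β = asin((r1+r2)/C) = asin(20/98) = 11.7757°
wrap1 = wrap2 = π + 2β = 203.5515°
tangent length = C·cosβ = 95.9375
L = (r1+r2)·wrap + 2·C·cosβ = 20·3.5526 + 2·95.9375 = 262.9278

L=262.928 wrap1=203.55_deg wrap2=203.55_deg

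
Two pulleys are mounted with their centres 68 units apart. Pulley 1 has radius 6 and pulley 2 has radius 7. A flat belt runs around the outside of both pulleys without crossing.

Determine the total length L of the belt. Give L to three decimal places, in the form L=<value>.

open belt: β = asin((r2−r1)/C) = asin(1/68) = 0.8426°
wrap1 = π − 2β = 178.3148°
wrap2 = π + 2β = 181.6852°
tangent length = C·cosβ = 67.9926
L = r1·wrap1 + r2·wrap2 + 2·C·cosβ = 6·3.1122 + 7·3.1710 + 2·67.9926 = 176.8554

L=176.855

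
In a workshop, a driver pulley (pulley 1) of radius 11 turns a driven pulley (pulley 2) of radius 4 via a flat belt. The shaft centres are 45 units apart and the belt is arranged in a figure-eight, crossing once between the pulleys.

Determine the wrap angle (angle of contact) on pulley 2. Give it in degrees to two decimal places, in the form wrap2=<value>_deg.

crossed belt: β = asin((r1+r2)/C) = asin(15/45) = 19.4712°
wrap1 = wrap2 = π + 2β = 218.9424°

wrap2=218.94_deg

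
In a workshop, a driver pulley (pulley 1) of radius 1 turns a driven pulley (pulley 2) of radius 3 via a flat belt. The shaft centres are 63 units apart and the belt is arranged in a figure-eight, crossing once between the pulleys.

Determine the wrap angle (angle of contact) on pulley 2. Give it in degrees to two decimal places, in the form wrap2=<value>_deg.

wrap2=187.28_deg

crossed belt: β = asin((r1+r2)/C) = asin(4/63) = 3.6403°
wrap1 = wrap2 = π + 2β = 187.2806°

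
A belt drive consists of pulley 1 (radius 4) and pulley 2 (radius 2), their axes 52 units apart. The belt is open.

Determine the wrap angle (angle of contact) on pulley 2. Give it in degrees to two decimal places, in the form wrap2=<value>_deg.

wrap2=175.59_deg

open belt: β = asin((r2−r1)/C) = asin(-2/52) = -2.2042°
wrap1 = π − 2β = 184.4085°
wrap2 = π + 2β = 175.5915°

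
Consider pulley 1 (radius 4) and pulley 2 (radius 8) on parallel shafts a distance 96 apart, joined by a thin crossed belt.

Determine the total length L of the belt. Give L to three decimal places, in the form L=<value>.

L=231.201

crossed belt: β = asin((r1+r2)/C) = asin(12/96) = 7.1808°
wrap1 = wrap2 = π + 2β = 194.3615°
tangent length = C·cosβ = 95.2470
L = (r1+r2)·wrap + 2·C·cosβ = 12·3.3922 + 2·95.2470 = 231.2011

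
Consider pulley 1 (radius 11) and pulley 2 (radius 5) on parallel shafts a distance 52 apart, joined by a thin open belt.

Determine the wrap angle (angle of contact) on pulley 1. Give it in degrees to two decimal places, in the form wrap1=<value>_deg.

open belt: β = asin((r2−r1)/C) = asin(-6/52) = -6.6258°
wrap1 = π − 2β = 193.2516°
wrap2 = π + 2β = 166.7484°

wrap1=193.25_deg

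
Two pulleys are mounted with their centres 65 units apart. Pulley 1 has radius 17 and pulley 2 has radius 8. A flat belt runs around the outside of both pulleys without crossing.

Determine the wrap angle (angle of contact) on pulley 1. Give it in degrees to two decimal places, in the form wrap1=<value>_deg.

wrap1=195.92_deg

open belt: β = asin((r2−r1)/C) = asin(-9/65) = -7.9588°
wrap1 = π − 2β = 195.9177°
wrap2 = π + 2β = 164.0823°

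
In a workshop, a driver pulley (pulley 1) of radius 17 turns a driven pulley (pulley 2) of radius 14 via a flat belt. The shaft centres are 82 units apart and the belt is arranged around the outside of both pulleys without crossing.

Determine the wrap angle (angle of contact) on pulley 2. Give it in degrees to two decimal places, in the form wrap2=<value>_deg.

open belt: β = asin((r2−r1)/C) = asin(-3/82) = -2.0967°
wrap1 = π − 2β = 184.1933°
wrap2 = π + 2β = 175.8067°

wrap2=175.81_deg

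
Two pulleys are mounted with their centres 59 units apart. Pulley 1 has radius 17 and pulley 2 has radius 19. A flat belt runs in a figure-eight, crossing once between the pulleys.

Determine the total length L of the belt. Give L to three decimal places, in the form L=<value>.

L=253.837

crossed belt: β = asin((r1+r2)/C) = asin(36/59) = 37.6018°
wrap1 = wrap2 = π + 2β = 255.2035°
tangent length = C·cosβ = 46.7440
L = (r1+r2)·wrap + 2·C·cosβ = 36·4.4541 + 2·46.7440 = 253.8371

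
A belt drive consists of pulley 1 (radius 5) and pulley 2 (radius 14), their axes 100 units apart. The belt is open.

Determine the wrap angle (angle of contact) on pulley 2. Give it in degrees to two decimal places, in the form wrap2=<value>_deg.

wrap2=190.33_deg

open belt: β = asin((r2−r1)/C) = asin(9/100) = 5.1636°
wrap1 = π − 2β = 169.6728°
wrap2 = π + 2β = 190.3272°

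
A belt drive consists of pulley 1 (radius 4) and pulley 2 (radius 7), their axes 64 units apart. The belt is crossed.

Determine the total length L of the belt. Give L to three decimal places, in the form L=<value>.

L=164.453

crossed belt: β = asin((r1+r2)/C) = asin(11/64) = 9.8969°
wrap1 = wrap2 = π + 2β = 199.7937°
tangent length = C·cosβ = 63.0476
L = (r1+r2)·wrap + 2·C·cosβ = 11·3.4871 + 2·63.0476 = 164.4528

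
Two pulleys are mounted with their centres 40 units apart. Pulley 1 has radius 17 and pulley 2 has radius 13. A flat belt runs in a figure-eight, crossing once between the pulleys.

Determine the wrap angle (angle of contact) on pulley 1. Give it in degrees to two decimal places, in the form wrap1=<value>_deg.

wrap1=277.18_deg

crossed belt: β = asin((r1+r2)/C) = asin(30/40) = 48.5904°
wrap1 = wrap2 = π + 2β = 277.1808°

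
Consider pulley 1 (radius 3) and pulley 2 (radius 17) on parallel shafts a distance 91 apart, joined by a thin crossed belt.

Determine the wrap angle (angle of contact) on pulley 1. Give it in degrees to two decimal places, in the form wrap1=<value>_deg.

crossed belt: β = asin((r1+r2)/C) = asin(20/91) = 12.6961°
wrap1 = wrap2 = π + 2β = 205.3922°

wrap1=205.39_deg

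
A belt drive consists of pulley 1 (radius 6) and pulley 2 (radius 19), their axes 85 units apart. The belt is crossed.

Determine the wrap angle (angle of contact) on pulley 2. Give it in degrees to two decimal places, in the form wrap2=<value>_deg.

crossed belt: β = asin((r1+r2)/C) = asin(25/85) = 17.1046°
wrap1 = wrap2 = π + 2β = 214.2093°

wrap2=214.21_deg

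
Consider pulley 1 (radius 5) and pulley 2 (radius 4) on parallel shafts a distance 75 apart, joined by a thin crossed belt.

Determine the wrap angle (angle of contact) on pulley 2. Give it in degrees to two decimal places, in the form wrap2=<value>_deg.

wrap2=193.78_deg

crossed belt: β = asin((r1+r2)/C) = asin(9/75) = 6.8921°
wrap1 = wrap2 = π + 2β = 193.7842°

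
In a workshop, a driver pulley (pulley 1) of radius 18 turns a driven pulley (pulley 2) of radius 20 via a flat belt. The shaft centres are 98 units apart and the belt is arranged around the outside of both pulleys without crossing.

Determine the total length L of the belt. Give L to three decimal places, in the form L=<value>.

L=315.421

open belt: β = asin((r2−r1)/C) = asin(2/98) = 1.1694°
wrap1 = π − 2β = 177.6612°
wrap2 = π + 2β = 182.3388°
tangent length = C·cosβ = 97.9796
L = r1·wrap1 + r2·wrap2 + 2·C·cosβ = 18·3.1008 + 20·3.1824 + 2·97.9796 = 315.4213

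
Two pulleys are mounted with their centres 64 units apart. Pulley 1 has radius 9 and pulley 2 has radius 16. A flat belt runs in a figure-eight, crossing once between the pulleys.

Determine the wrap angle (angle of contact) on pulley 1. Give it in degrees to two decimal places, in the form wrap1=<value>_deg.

wrap1=225.99_deg

crossed belt: β = asin((r1+r2)/C) = asin(25/64) = 22.9934°
wrap1 = wrap2 = π + 2β = 225.9868°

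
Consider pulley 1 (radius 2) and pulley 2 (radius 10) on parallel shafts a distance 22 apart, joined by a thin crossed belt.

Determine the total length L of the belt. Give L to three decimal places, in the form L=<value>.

crossed belt: β = asin((r1+r2)/C) = asin(12/22) = 33.0557°
wrap1 = wrap2 = π + 2β = 246.1115°
tangent length = C·cosβ = 18.4391
L = (r1+r2)·wrap + 2·C·cosβ = 12·4.2955 + 2·18.4391 = 88.4236

L=88.424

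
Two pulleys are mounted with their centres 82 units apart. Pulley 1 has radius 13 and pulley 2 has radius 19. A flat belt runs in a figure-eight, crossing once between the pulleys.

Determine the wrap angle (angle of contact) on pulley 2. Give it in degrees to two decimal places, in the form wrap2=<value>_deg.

wrap2=225.94_deg

crossed belt: β = asin((r1+r2)/C) = asin(32/82) = 22.9697°
wrap1 = wrap2 = π + 2β = 225.9394°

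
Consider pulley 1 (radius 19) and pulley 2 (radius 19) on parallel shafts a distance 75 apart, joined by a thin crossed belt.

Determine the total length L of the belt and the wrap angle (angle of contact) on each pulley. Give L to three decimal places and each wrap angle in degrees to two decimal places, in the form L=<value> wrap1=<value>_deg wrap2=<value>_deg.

L=289.082 wrap1=240.88_deg wrap2=240.88_deg

crossed belt: β = asin((r1+r2)/C) = asin(38/75) = 30.4421°
wrap1 = wrap2 = π + 2β = 240.8841°
tangent length = C·cosβ = 64.6607
L = (r1+r2)·wrap + 2·C·cosβ = 38·4.2042 + 2·64.6607 = 289.0817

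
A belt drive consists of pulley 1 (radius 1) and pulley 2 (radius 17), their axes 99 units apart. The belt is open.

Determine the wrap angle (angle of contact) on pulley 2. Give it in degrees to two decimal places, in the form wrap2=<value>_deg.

wrap2=198.60_deg

open belt: β = asin((r2−r1)/C) = asin(16/99) = 9.3007°
wrap1 = π − 2β = 161.3986°
wrap2 = π + 2β = 198.6014°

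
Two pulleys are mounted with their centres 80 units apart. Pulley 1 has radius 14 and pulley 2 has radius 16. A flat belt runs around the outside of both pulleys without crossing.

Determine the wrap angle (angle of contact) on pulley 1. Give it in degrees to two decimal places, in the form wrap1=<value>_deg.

wrap1=177.13_deg

open belt: β = asin((r2−r1)/C) = asin(2/80) = 1.4325°
wrap1 = π − 2β = 177.1349°
wrap2 = π + 2β = 182.8651°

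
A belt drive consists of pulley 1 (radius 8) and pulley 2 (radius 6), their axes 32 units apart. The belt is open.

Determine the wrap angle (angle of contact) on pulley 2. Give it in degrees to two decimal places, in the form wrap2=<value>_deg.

open belt: β = asin((r2−r1)/C) = asin(-2/32) = -3.5833°
wrap1 = π − 2β = 187.1666°
wrap2 = π + 2β = 172.8334°

wrap2=172.83_deg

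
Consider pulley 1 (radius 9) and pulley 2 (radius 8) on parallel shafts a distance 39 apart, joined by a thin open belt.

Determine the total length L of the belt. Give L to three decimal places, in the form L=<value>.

L=131.433

open belt: β = asin((r2−r1)/C) = asin(-1/39) = -1.4693°
wrap1 = π − 2β = 182.9386°
wrap2 = π + 2β = 177.0614°
tangent length = C·cosβ = 38.9872
L = r1·wrap1 + r2·wrap2 + 2·C·cosβ = 9·3.1929 + 8·3.0903 + 2·38.9872 = 131.4327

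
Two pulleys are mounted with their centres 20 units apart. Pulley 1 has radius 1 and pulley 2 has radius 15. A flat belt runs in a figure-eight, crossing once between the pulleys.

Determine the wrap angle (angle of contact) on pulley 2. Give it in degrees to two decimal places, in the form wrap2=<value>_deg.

wrap2=286.26_deg

crossed belt: β = asin((r1+r2)/C) = asin(16/20) = 53.1301°
wrap1 = wrap2 = π + 2β = 286.2602°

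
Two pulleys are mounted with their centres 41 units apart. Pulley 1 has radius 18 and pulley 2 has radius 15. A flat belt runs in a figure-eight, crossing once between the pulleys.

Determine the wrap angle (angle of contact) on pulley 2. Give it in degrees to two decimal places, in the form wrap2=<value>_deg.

crossed belt: β = asin((r1+r2)/C) = asin(33/41) = 53.5985°
wrap1 = wrap2 = π + 2β = 287.1970°

wrap2=287.20_deg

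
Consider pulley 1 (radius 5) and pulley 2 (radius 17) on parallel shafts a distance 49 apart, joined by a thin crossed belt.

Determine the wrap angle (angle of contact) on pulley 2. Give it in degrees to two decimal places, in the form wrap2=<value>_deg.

crossed belt: β = asin((r1+r2)/C) = asin(22/49) = 26.6782°
wrap1 = wrap2 = π + 2β = 233.3565°

wrap2=233.36_deg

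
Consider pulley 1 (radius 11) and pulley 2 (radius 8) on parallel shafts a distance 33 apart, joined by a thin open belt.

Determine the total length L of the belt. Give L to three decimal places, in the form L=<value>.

open belt: β = asin((r2−r1)/C) = asin(-3/33) = -5.2159°
wrap1 = π − 2β = 190.4318°
wrap2 = π + 2β = 169.5682°
tangent length = C·cosβ = 32.8634
L = r1·wrap1 + r2·wrap2 + 2·C·cosβ = 11·3.3237 + 8·2.9595 + 2·32.8634 = 125.9632

L=125.963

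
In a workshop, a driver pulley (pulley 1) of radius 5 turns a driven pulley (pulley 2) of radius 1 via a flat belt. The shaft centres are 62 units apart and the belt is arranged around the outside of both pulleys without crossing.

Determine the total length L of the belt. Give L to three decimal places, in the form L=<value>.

L=143.108

open belt: β = asin((r2−r1)/C) = asin(-4/62) = -3.6991°
wrap1 = π − 2β = 187.3981°
wrap2 = π + 2β = 172.6019°
tangent length = C·cosβ = 61.8708
L = r1·wrap1 + r2·wrap2 + 2·C·cosβ = 5·3.2707 + 1·3.0125 + 2·61.8708 = 143.1077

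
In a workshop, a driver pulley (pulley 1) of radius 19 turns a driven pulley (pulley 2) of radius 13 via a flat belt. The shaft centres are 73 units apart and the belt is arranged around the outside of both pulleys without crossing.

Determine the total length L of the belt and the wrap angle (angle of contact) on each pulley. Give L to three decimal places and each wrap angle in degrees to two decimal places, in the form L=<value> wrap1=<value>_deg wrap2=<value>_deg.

L=247.024 wrap1=189.43_deg wrap2=170.57_deg

open belt: β = asin((r2−r1)/C) = asin(-6/73) = -4.7146°
wrap1 = π − 2β = 189.4291°
wrap2 = π + 2β = 170.5709°
tangent length = C·cosβ = 72.7530
L = r1·wrap1 + r2·wrap2 + 2·C·cosβ = 19·3.3062 + 13·2.9770 + 2·72.7530 = 247.0244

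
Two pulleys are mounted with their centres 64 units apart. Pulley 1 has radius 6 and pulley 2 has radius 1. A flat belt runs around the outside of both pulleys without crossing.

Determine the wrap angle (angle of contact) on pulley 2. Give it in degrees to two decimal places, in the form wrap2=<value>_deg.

open belt: β = asin((r2−r1)/C) = asin(-5/64) = -4.4808°
wrap1 = π − 2β = 188.9616°
wrap2 = π + 2β = 171.0384°

wrap2=171.04_deg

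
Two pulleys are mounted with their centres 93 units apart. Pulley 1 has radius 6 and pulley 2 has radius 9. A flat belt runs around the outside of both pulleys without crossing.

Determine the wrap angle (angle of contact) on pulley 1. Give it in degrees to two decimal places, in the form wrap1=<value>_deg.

open belt: β = asin((r2−r1)/C) = asin(3/93) = 1.8486°
wrap1 = π − 2β = 176.3029°
wrap2 = π + 2β = 183.6971°

wrap1=176.30_deg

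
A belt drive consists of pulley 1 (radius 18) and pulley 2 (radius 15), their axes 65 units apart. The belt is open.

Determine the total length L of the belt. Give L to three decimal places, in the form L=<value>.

open belt: β = asin((r2−r1)/C) = asin(-3/65) = -2.6454°
wrap1 = π − 2β = 185.2907°
wrap2 = π + 2β = 174.7093°
tangent length = C·cosβ = 64.9307
L = r1·wrap1 + r2·wrap2 + 2·C·cosβ = 18·3.2339 + 15·3.0493 + 2·64.9307 = 233.8110

L=233.811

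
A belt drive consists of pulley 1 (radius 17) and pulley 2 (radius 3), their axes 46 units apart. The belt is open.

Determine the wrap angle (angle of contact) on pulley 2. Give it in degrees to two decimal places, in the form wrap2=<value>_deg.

wrap2=144.56_deg

open belt: β = asin((r2−r1)/C) = asin(-14/46) = -17.7189°
wrap1 = π − 2β = 215.4379°
wrap2 = π + 2β = 144.5621°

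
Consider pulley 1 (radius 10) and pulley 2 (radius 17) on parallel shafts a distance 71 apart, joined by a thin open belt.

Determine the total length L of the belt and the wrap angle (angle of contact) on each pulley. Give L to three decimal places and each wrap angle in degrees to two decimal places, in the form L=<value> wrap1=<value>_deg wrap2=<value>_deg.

L=227.514 wrap1=168.68_deg wrap2=191.32_deg

open belt: β = asin((r2−r1)/C) = asin(7/71) = 5.6581°
wrap1 = π − 2β = 168.6839°
wrap2 = π + 2β = 191.3161°
tangent length = C·cosβ = 70.6541
L = r1·wrap1 + r2·wrap2 + 2·C·cosβ = 10·2.9441 + 17·3.3391 + 2·70.6541 = 227.5137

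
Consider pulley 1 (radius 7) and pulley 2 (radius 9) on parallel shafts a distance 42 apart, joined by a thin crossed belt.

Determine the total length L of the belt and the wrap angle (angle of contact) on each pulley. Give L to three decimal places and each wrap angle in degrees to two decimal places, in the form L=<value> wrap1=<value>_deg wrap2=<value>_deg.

L=140.438 wrap1=224.79_deg wrap2=224.79_deg

crossed belt: β = asin((r1+r2)/C) = asin(16/42) = 22.3927°
wrap1 = wrap2 = π + 2β = 224.7854°
tangent length = C·cosβ = 38.8330
L = (r1+r2)·wrap + 2·C·cosβ = 16·3.9232 + 2·38.8330 = 140.4379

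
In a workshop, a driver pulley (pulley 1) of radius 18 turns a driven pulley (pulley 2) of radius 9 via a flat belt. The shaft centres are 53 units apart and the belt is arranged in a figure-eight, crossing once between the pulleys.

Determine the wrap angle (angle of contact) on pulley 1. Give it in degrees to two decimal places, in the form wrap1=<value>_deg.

crossed belt: β = asin((r1+r2)/C) = asin(27/53) = 30.6261°
wrap1 = wrap2 = π + 2β = 241.2523°

wrap1=241.25_deg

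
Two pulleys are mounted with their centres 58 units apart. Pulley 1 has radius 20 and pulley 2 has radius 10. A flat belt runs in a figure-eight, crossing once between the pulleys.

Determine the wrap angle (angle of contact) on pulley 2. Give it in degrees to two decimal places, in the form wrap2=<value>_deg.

wrap2=242.29_deg

crossed belt: β = asin((r1+r2)/C) = asin(30/58) = 31.1474°
wrap1 = wrap2 = π + 2β = 242.2948°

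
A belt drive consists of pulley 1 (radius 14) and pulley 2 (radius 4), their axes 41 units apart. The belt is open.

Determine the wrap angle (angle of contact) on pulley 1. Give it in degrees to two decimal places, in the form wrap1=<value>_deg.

open belt: β = asin((r2−r1)/C) = asin(-10/41) = -14.1170°
wrap1 = π − 2β = 208.2340°
wrap2 = π + 2β = 151.7660°

wrap1=208.23_deg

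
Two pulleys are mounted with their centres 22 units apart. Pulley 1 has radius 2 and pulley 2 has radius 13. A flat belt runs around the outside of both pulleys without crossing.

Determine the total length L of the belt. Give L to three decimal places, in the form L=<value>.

open belt: β = asin((r2−r1)/C) = asin(11/22) = 30.0000°
wrap1 = π − 2β = 120.0000°
wrap2 = π + 2β = 240.0000°
tangent length = C·cosβ = 19.0526
L = r1·wrap1 + r2·wrap2 + 2·C·cosβ = 2·2.0944 + 13·4.1888 + 2·19.0526 = 96.7482

L=96.748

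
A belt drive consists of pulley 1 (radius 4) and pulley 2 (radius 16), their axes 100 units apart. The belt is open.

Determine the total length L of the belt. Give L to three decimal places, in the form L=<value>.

open belt: β = asin((r2−r1)/C) = asin(12/100) = 6.8921°
wrap1 = π − 2β = 166.2158°
wrap2 = π + 2β = 193.7842°
tangent length = C·cosβ = 99.2774
L = r1·wrap1 + r2·wrap2 + 2·C·cosβ = 4·2.9010 + 16·3.3822 + 2·99.2774 = 264.2736

L=264.274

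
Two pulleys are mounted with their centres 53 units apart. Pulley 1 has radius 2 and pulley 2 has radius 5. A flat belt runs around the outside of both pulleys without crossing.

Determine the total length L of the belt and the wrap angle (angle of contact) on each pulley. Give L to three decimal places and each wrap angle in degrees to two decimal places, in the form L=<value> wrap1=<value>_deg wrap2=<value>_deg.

open belt: β = asin((r2−r1)/C) = asin(3/53) = 3.2449°
wrap1 = π − 2β = 173.5102°
wrap2 = π + 2β = 186.4898°
tangent length = C·cosβ = 52.9150
L = r1·wrap1 + r2·wrap2 + 2·C·cosβ = 2·3.0283 + 5·3.2549 + 2·52.9150 = 128.1610

L=128.161 wrap1=173.51_deg wrap2=186.49_deg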